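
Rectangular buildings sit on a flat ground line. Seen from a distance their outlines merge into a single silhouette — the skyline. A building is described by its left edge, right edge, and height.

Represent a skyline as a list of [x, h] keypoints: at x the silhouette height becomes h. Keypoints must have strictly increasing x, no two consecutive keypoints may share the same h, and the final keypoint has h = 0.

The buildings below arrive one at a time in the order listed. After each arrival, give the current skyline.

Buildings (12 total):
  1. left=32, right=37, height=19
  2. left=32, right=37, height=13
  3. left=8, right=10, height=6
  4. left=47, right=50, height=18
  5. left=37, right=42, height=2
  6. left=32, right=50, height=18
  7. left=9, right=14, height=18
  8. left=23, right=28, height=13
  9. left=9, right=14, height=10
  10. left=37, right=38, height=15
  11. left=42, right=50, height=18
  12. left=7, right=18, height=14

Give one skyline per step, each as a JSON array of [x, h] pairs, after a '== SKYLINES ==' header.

== SKYLINES ==
[[32,19],[37,0]]
[[32,19],[37,0]]
[[8,6],[10,0],[32,19],[37,0]]
[[8,6],[10,0],[32,19],[37,0],[47,18],[50,0]]
[[8,6],[10,0],[32,19],[37,2],[42,0],[47,18],[50,0]]
[[8,6],[10,0],[32,19],[37,18],[50,0]]
[[8,6],[9,18],[14,0],[32,19],[37,18],[50,0]]
[[8,6],[9,18],[14,0],[23,13],[28,0],[32,19],[37,18],[50,0]]
[[8,6],[9,18],[14,0],[23,13],[28,0],[32,19],[37,18],[50,0]]
[[8,6],[9,18],[14,0],[23,13],[28,0],[32,19],[37,18],[50,0]]
[[8,6],[9,18],[14,0],[23,13],[28,0],[32,19],[37,18],[50,0]]
[[7,14],[9,18],[14,14],[18,0],[23,13],[28,0],[32,19],[37,18],[50,0]]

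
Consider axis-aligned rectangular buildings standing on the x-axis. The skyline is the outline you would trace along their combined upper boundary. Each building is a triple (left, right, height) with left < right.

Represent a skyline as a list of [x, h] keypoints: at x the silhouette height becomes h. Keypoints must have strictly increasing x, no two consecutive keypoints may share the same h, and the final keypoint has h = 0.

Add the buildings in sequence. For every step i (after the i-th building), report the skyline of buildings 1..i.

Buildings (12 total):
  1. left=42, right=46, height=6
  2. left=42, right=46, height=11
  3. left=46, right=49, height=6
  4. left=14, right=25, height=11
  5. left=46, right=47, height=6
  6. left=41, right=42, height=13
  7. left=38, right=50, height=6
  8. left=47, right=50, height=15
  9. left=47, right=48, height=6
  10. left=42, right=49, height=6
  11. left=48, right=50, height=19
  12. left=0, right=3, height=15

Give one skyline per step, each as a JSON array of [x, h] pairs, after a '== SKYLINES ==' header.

== SKYLINES ==
[[42,6],[46,0]]
[[42,11],[46,0]]
[[42,11],[46,6],[49,0]]
[[14,11],[25,0],[42,11],[46,6],[49,0]]
[[14,11],[25,0],[42,11],[46,6],[49,0]]
[[14,11],[25,0],[41,13],[42,11],[46,6],[49,0]]
[[14,11],[25,0],[38,6],[41,13],[42,11],[46,6],[50,0]]
[[14,11],[25,0],[38,6],[41,13],[42,11],[46,6],[47,15],[50,0]]
[[14,11],[25,0],[38,6],[41,13],[42,11],[46,6],[47,15],[50,0]]
[[14,11],[25,0],[38,6],[41,13],[42,11],[46,6],[47,15],[50,0]]
[[14,11],[25,0],[38,6],[41,13],[42,11],[46,6],[47,15],[48,19],[50,0]]
[[0,15],[3,0],[14,11],[25,0],[38,6],[41,13],[42,11],[46,6],[47,15],[48,19],[50,0]]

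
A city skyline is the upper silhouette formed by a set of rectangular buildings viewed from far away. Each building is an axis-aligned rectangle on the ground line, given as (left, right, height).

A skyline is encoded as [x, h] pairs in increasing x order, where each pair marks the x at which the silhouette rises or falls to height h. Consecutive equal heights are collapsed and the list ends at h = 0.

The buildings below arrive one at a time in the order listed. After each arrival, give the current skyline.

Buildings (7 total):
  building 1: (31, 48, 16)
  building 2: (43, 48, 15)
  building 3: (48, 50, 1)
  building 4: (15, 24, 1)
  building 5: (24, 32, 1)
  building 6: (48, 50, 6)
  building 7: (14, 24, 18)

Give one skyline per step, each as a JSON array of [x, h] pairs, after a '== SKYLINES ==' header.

== SKYLINES ==
[[31,16],[48,0]]
[[31,16],[48,0]]
[[31,16],[48,1],[50,0]]
[[15,1],[24,0],[31,16],[48,1],[50,0]]
[[15,1],[31,16],[48,1],[50,0]]
[[15,1],[31,16],[48,6],[50,0]]
[[14,18],[24,1],[31,16],[48,6],[50,0]]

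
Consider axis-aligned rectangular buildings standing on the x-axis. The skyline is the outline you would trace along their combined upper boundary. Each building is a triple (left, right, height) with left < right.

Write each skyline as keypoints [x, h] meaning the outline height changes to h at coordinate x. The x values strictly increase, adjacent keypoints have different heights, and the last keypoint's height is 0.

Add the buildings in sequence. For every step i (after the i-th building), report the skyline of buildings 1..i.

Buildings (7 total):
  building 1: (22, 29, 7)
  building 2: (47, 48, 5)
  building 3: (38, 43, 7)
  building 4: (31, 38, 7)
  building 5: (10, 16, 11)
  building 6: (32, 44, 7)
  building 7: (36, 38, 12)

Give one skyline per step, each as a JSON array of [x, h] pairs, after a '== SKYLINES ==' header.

== SKYLINES ==
[[22,7],[29,0]]
[[22,7],[29,0],[47,5],[48,0]]
[[22,7],[29,0],[38,7],[43,0],[47,5],[48,0]]
[[22,7],[29,0],[31,7],[43,0],[47,5],[48,0]]
[[10,11],[16,0],[22,7],[29,0],[31,7],[43,0],[47,5],[48,0]]
[[10,11],[16,0],[22,7],[29,0],[31,7],[44,0],[47,5],[48,0]]
[[10,11],[16,0],[22,7],[29,0],[31,7],[36,12],[38,7],[44,0],[47,5],[48,0]]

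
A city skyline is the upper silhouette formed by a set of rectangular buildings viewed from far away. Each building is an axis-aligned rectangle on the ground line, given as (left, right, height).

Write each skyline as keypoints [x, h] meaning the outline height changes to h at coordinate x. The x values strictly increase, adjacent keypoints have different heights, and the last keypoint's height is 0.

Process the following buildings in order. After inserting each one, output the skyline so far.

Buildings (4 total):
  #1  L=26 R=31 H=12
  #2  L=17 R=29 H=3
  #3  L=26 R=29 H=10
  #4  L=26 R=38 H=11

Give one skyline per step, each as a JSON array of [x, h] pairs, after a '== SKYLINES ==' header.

== SKYLINES ==
[[26,12],[31,0]]
[[17,3],[26,12],[31,0]]
[[17,3],[26,12],[31,0]]
[[17,3],[26,12],[31,11],[38,0]]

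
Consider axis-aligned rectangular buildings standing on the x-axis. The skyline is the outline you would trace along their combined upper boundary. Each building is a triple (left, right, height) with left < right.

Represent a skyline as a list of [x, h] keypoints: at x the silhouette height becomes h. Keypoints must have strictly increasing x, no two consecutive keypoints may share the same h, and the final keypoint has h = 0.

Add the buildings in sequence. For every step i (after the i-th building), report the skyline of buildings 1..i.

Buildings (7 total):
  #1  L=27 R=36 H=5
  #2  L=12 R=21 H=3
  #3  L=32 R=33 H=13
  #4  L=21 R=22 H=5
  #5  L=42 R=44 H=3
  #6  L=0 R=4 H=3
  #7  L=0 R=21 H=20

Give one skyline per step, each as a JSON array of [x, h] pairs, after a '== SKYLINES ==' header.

== SKYLINES ==
[[27,5],[36,0]]
[[12,3],[21,0],[27,5],[36,0]]
[[12,3],[21,0],[27,5],[32,13],[33,5],[36,0]]
[[12,3],[21,5],[22,0],[27,5],[32,13],[33,5],[36,0]]
[[12,3],[21,5],[22,0],[27,5],[32,13],[33,5],[36,0],[42,3],[44,0]]
[[0,3],[4,0],[12,3],[21,5],[22,0],[27,5],[32,13],[33,5],[36,0],[42,3],[44,0]]
[[0,20],[21,5],[22,0],[27,5],[32,13],[33,5],[36,0],[42,3],[44,0]]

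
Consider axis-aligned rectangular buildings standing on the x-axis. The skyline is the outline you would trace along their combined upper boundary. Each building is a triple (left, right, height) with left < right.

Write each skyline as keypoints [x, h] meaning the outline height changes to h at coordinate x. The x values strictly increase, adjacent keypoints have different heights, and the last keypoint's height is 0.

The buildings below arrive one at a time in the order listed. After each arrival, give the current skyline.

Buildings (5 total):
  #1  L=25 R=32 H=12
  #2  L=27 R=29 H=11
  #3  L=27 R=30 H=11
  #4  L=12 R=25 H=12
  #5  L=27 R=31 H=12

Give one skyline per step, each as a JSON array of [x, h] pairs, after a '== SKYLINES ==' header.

== SKYLINES ==
[[25,12],[32,0]]
[[25,12],[32,0]]
[[25,12],[32,0]]
[[12,12],[32,0]]
[[12,12],[32,0]]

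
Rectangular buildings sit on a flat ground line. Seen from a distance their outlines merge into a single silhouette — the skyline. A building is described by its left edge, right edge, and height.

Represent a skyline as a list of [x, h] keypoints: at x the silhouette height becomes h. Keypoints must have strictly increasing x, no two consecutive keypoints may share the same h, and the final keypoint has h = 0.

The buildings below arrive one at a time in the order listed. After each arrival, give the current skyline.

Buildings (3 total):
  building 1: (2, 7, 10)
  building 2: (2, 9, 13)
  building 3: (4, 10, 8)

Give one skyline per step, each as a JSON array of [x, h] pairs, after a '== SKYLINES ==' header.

== SKYLINES ==
[[2,10],[7,0]]
[[2,13],[9,0]]
[[2,13],[9,8],[10,0]]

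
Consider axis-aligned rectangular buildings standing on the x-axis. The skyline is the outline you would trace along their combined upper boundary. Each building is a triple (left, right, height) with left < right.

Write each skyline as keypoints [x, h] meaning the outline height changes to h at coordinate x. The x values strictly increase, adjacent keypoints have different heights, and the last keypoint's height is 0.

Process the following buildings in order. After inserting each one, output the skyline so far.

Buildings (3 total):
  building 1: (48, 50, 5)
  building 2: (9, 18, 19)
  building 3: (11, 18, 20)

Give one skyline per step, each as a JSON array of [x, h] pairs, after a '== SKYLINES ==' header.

== SKYLINES ==
[[48,5],[50,0]]
[[9,19],[18,0],[48,5],[50,0]]
[[9,19],[11,20],[18,0],[48,5],[50,0]]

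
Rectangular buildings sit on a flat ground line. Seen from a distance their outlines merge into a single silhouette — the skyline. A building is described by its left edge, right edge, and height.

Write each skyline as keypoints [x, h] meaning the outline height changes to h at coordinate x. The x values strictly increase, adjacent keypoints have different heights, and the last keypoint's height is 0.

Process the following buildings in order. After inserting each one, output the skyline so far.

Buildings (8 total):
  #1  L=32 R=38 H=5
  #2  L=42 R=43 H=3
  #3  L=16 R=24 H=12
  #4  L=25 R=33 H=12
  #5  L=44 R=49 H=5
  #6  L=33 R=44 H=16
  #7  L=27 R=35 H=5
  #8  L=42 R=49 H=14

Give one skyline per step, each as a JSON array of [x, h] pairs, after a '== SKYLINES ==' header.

== SKYLINES ==
[[32,5],[38,0]]
[[32,5],[38,0],[42,3],[43,0]]
[[16,12],[24,0],[32,5],[38,0],[42,3],[43,0]]
[[16,12],[24,0],[25,12],[33,5],[38,0],[42,3],[43,0]]
[[16,12],[24,0],[25,12],[33,5],[38,0],[42,3],[43,0],[44,5],[49,0]]
[[16,12],[24,0],[25,12],[33,16],[44,5],[49,0]]
[[16,12],[24,0],[25,12],[33,16],[44,5],[49,0]]
[[16,12],[24,0],[25,12],[33,16],[44,14],[49,0]]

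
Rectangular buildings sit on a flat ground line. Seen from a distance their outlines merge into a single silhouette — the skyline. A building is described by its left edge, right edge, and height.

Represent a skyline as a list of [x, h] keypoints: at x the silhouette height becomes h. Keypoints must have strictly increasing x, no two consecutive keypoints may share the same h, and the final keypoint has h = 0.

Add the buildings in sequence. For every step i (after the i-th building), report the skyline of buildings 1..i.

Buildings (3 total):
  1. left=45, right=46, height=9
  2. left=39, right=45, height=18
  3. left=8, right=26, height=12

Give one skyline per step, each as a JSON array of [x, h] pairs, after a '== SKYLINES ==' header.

== SKYLINES ==
[[45,9],[46,0]]
[[39,18],[45,9],[46,0]]
[[8,12],[26,0],[39,18],[45,9],[46,0]]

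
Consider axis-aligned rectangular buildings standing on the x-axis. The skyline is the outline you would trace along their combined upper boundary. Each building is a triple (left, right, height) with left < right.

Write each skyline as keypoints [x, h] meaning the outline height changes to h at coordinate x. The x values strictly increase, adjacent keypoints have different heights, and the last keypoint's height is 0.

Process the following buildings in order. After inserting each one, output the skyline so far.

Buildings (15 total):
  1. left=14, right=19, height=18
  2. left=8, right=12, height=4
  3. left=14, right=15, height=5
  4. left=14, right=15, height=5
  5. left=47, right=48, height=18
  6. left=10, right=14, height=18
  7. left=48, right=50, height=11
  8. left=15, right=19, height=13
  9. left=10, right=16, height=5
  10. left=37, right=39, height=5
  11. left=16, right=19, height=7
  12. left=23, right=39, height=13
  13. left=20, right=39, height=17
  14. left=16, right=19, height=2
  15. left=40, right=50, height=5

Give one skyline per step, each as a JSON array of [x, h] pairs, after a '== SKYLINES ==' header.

== SKYLINES ==
[[14,18],[19,0]]
[[8,4],[12,0],[14,18],[19,0]]
[[8,4],[12,0],[14,18],[19,0]]
[[8,4],[12,0],[14,18],[19,0]]
[[8,4],[12,0],[14,18],[19,0],[47,18],[48,0]]
[[8,4],[10,18],[19,0],[47,18],[48,0]]
[[8,4],[10,18],[19,0],[47,18],[48,11],[50,0]]
[[8,4],[10,18],[19,0],[47,18],[48,11],[50,0]]
[[8,4],[10,18],[19,0],[47,18],[48,11],[50,0]]
[[8,4],[10,18],[19,0],[37,5],[39,0],[47,18],[48,11],[50,0]]
[[8,4],[10,18],[19,0],[37,5],[39,0],[47,18],[48,11],[50,0]]
[[8,4],[10,18],[19,0],[23,13],[39,0],[47,18],[48,11],[50,0]]
[[8,4],[10,18],[19,0],[20,17],[39,0],[47,18],[48,11],[50,0]]
[[8,4],[10,18],[19,0],[20,17],[39,0],[47,18],[48,11],[50,0]]
[[8,4],[10,18],[19,0],[20,17],[39,0],[40,5],[47,18],[48,11],[50,0]]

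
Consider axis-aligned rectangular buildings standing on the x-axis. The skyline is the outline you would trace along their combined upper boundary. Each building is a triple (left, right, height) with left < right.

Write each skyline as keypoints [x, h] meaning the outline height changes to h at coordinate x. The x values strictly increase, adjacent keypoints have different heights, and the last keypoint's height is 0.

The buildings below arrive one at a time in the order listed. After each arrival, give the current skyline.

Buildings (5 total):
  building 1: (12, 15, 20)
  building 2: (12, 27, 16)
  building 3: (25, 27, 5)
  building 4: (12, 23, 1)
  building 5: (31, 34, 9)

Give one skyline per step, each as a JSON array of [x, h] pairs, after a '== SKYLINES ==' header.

== SKYLINES ==
[[12,20],[15,0]]
[[12,20],[15,16],[27,0]]
[[12,20],[15,16],[27,0]]
[[12,20],[15,16],[27,0]]
[[12,20],[15,16],[27,0],[31,9],[34,0]]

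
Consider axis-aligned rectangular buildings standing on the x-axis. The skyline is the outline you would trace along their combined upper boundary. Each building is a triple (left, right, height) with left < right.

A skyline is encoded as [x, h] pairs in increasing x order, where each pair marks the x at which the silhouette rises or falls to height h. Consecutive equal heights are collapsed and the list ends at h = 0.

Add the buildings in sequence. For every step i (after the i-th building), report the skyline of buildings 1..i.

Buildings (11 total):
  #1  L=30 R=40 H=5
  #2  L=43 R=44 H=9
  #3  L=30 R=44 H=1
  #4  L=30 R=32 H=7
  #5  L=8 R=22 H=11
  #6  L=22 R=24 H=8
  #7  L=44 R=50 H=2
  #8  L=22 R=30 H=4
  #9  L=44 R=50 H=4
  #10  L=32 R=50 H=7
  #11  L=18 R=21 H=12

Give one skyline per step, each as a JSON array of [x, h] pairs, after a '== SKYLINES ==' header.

== SKYLINES ==
[[30,5],[40,0]]
[[30,5],[40,0],[43,9],[44,0]]
[[30,5],[40,1],[43,9],[44,0]]
[[30,7],[32,5],[40,1],[43,9],[44,0]]
[[8,11],[22,0],[30,7],[32,5],[40,1],[43,9],[44,0]]
[[8,11],[22,8],[24,0],[30,7],[32,5],[40,1],[43,9],[44,0]]
[[8,11],[22,8],[24,0],[30,7],[32,5],[40,1],[43,9],[44,2],[50,0]]
[[8,11],[22,8],[24,4],[30,7],[32,5],[40,1],[43,9],[44,2],[50,0]]
[[8,11],[22,8],[24,4],[30,7],[32,5],[40,1],[43,9],[44,4],[50,0]]
[[8,11],[22,8],[24,4],[30,7],[43,9],[44,7],[50,0]]
[[8,11],[18,12],[21,11],[22,8],[24,4],[30,7],[43,9],[44,7],[50,0]]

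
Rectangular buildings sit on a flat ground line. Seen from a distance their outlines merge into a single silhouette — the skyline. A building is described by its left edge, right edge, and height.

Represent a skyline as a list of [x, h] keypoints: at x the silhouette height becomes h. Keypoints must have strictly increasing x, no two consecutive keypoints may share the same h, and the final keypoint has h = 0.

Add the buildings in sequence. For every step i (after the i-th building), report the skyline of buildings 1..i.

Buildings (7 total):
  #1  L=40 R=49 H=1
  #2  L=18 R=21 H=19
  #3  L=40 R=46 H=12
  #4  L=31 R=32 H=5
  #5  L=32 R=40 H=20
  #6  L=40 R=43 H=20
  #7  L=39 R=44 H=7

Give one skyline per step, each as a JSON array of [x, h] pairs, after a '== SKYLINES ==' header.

== SKYLINES ==
[[40,1],[49,0]]
[[18,19],[21,0],[40,1],[49,0]]
[[18,19],[21,0],[40,12],[46,1],[49,0]]
[[18,19],[21,0],[31,5],[32,0],[40,12],[46,1],[49,0]]
[[18,19],[21,0],[31,5],[32,20],[40,12],[46,1],[49,0]]
[[18,19],[21,0],[31,5],[32,20],[43,12],[46,1],[49,0]]
[[18,19],[21,0],[31,5],[32,20],[43,12],[46,1],[49,0]]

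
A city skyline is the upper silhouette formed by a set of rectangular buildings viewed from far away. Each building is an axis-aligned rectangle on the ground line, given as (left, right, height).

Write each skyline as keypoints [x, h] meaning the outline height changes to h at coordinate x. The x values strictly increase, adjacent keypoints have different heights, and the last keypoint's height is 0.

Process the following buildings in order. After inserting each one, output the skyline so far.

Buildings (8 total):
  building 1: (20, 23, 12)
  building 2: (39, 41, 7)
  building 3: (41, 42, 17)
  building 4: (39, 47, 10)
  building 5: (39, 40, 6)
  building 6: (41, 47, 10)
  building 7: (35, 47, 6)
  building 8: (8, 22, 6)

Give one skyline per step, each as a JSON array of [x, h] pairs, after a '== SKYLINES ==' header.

== SKYLINES ==
[[20,12],[23,0]]
[[20,12],[23,0],[39,7],[41,0]]
[[20,12],[23,0],[39,7],[41,17],[42,0]]
[[20,12],[23,0],[39,10],[41,17],[42,10],[47,0]]
[[20,12],[23,0],[39,10],[41,17],[42,10],[47,0]]
[[20,12],[23,0],[39,10],[41,17],[42,10],[47,0]]
[[20,12],[23,0],[35,6],[39,10],[41,17],[42,10],[47,0]]
[[8,6],[20,12],[23,0],[35,6],[39,10],[41,17],[42,10],[47,0]]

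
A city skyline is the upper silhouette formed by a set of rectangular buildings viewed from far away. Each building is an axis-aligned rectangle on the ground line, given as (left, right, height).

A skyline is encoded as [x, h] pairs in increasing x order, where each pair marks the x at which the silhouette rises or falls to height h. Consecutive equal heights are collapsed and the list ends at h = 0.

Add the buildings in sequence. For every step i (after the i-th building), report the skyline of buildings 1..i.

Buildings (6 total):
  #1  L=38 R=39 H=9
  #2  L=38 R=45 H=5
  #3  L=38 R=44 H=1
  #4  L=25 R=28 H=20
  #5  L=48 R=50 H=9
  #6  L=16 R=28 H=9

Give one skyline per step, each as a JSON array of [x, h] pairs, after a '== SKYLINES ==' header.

== SKYLINES ==
[[38,9],[39,0]]
[[38,9],[39,5],[45,0]]
[[38,9],[39,5],[45,0]]
[[25,20],[28,0],[38,9],[39,5],[45,0]]
[[25,20],[28,0],[38,9],[39,5],[45,0],[48,9],[50,0]]
[[16,9],[25,20],[28,0],[38,9],[39,5],[45,0],[48,9],[50,0]]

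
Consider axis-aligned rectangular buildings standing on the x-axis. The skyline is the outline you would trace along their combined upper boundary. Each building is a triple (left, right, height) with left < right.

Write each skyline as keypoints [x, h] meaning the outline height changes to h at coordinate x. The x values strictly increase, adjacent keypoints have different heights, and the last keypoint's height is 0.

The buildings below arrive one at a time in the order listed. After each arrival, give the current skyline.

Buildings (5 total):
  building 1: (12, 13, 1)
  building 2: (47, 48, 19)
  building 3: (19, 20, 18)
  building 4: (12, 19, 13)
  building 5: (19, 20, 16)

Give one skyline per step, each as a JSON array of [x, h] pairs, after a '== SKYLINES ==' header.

== SKYLINES ==
[[12,1],[13,0]]
[[12,1],[13,0],[47,19],[48,0]]
[[12,1],[13,0],[19,18],[20,0],[47,19],[48,0]]
[[12,13],[19,18],[20,0],[47,19],[48,0]]
[[12,13],[19,18],[20,0],[47,19],[48,0]]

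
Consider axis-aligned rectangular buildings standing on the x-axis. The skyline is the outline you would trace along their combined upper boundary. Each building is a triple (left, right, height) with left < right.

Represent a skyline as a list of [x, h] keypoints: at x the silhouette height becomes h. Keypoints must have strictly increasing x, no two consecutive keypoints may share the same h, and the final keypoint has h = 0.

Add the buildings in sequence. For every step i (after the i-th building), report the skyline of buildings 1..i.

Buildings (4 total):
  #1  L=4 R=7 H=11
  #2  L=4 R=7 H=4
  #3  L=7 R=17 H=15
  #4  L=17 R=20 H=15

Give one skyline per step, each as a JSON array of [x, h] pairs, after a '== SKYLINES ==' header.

== SKYLINES ==
[[4,11],[7,0]]
[[4,11],[7,0]]
[[4,11],[7,15],[17,0]]
[[4,11],[7,15],[20,0]]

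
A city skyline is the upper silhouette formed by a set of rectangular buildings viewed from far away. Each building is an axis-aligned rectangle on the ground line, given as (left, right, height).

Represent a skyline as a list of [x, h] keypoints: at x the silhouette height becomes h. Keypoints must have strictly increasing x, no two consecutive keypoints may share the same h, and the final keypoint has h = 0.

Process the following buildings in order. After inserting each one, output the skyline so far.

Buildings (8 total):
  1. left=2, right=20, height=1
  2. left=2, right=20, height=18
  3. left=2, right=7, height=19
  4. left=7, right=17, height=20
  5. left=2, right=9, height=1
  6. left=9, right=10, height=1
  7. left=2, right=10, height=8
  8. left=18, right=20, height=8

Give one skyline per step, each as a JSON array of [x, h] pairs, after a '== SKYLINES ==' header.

== SKYLINES ==
[[2,1],[20,0]]
[[2,18],[20,0]]
[[2,19],[7,18],[20,0]]
[[2,19],[7,20],[17,18],[20,0]]
[[2,19],[7,20],[17,18],[20,0]]
[[2,19],[7,20],[17,18],[20,0]]
[[2,19],[7,20],[17,18],[20,0]]
[[2,19],[7,20],[17,18],[20,0]]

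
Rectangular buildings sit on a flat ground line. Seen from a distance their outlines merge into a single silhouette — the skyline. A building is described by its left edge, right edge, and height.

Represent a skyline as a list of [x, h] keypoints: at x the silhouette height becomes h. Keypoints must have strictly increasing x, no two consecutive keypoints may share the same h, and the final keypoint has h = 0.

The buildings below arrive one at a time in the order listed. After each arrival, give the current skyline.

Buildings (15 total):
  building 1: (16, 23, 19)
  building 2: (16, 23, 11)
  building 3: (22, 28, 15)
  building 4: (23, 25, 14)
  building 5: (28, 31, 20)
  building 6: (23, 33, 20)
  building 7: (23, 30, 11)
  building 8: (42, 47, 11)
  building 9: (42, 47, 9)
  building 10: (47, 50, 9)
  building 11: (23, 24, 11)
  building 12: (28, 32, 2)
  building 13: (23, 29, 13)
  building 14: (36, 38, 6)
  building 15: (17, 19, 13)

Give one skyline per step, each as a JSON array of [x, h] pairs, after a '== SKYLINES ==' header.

== SKYLINES ==
[[16,19],[23,0]]
[[16,19],[23,0]]
[[16,19],[23,15],[28,0]]
[[16,19],[23,15],[28,0]]
[[16,19],[23,15],[28,20],[31,0]]
[[16,19],[23,20],[33,0]]
[[16,19],[23,20],[33,0]]
[[16,19],[23,20],[33,0],[42,11],[47,0]]
[[16,19],[23,20],[33,0],[42,11],[47,0]]
[[16,19],[23,20],[33,0],[42,11],[47,9],[50,0]]
[[16,19],[23,20],[33,0],[42,11],[47,9],[50,0]]
[[16,19],[23,20],[33,0],[42,11],[47,9],[50,0]]
[[16,19],[23,20],[33,0],[42,11],[47,9],[50,0]]
[[16,19],[23,20],[33,0],[36,6],[38,0],[42,11],[47,9],[50,0]]
[[16,19],[23,20],[33,0],[36,6],[38,0],[42,11],[47,9],[50,0]]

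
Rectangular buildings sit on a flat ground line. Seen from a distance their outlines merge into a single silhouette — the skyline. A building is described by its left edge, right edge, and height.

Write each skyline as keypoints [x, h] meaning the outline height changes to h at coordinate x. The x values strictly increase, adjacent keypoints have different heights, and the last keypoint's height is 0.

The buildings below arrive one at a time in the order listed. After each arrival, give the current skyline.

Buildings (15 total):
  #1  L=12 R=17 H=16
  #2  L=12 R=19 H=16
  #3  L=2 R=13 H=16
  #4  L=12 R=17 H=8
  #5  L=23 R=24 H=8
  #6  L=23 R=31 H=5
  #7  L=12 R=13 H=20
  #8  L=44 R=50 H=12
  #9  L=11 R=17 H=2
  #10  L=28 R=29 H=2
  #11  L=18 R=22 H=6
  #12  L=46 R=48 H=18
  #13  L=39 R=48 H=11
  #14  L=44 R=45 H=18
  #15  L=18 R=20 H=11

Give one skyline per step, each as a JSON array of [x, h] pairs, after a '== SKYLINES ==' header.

== SKYLINES ==
[[12,16],[17,0]]
[[12,16],[19,0]]
[[2,16],[19,0]]
[[2,16],[19,0]]
[[2,16],[19,0],[23,8],[24,0]]
[[2,16],[19,0],[23,8],[24,5],[31,0]]
[[2,16],[12,20],[13,16],[19,0],[23,8],[24,5],[31,0]]
[[2,16],[12,20],[13,16],[19,0],[23,8],[24,5],[31,0],[44,12],[50,0]]
[[2,16],[12,20],[13,16],[19,0],[23,8],[24,5],[31,0],[44,12],[50,0]]
[[2,16],[12,20],[13,16],[19,0],[23,8],[24,5],[31,0],[44,12],[50,0]]
[[2,16],[12,20],[13,16],[19,6],[22,0],[23,8],[24,5],[31,0],[44,12],[50,0]]
[[2,16],[12,20],[13,16],[19,6],[22,0],[23,8],[24,5],[31,0],[44,12],[46,18],[48,12],[50,0]]
[[2,16],[12,20],[13,16],[19,6],[22,0],[23,8],[24,5],[31,0],[39,11],[44,12],[46,18],[48,12],[50,0]]
[[2,16],[12,20],[13,16],[19,6],[22,0],[23,8],[24,5],[31,0],[39,11],[44,18],[45,12],[46,18],[48,12],[50,0]]
[[2,16],[12,20],[13,16],[19,11],[20,6],[22,0],[23,8],[24,5],[31,0],[39,11],[44,18],[45,12],[46,18],[48,12],[50,0]]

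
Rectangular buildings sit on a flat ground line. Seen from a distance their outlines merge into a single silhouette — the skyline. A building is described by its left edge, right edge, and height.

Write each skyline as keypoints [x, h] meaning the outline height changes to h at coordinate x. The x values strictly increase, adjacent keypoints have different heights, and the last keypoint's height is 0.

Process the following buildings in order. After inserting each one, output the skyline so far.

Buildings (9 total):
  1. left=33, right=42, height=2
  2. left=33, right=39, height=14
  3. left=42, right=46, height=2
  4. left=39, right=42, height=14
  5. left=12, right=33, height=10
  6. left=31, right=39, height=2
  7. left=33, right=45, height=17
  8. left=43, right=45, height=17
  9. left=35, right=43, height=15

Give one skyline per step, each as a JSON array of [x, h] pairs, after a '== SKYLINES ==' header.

== SKYLINES ==
[[33,2],[42,0]]
[[33,14],[39,2],[42,0]]
[[33,14],[39,2],[46,0]]
[[33,14],[42,2],[46,0]]
[[12,10],[33,14],[42,2],[46,0]]
[[12,10],[33,14],[42,2],[46,0]]
[[12,10],[33,17],[45,2],[46,0]]
[[12,10],[33,17],[45,2],[46,0]]
[[12,10],[33,17],[45,2],[46,0]]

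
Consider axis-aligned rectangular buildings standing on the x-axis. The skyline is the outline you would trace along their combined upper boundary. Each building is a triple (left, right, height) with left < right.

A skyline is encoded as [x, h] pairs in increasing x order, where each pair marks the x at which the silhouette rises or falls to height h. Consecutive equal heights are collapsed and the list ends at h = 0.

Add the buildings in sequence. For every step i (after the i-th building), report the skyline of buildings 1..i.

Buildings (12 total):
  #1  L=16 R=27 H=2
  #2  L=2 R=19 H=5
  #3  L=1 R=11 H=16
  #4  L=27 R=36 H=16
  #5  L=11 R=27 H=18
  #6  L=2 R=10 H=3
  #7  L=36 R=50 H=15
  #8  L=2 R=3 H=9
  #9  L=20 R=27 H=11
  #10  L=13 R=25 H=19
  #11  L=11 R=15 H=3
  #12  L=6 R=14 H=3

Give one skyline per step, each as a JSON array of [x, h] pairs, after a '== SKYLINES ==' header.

== SKYLINES ==
[[16,2],[27,0]]
[[2,5],[19,2],[27,0]]
[[1,16],[11,5],[19,2],[27,0]]
[[1,16],[11,5],[19,2],[27,16],[36,0]]
[[1,16],[11,18],[27,16],[36,0]]
[[1,16],[11,18],[27,16],[36,0]]
[[1,16],[11,18],[27,16],[36,15],[50,0]]
[[1,16],[11,18],[27,16],[36,15],[50,0]]
[[1,16],[11,18],[27,16],[36,15],[50,0]]
[[1,16],[11,18],[13,19],[25,18],[27,16],[36,15],[50,0]]
[[1,16],[11,18],[13,19],[25,18],[27,16],[36,15],[50,0]]
[[1,16],[11,18],[13,19],[25,18],[27,16],[36,15],[50,0]]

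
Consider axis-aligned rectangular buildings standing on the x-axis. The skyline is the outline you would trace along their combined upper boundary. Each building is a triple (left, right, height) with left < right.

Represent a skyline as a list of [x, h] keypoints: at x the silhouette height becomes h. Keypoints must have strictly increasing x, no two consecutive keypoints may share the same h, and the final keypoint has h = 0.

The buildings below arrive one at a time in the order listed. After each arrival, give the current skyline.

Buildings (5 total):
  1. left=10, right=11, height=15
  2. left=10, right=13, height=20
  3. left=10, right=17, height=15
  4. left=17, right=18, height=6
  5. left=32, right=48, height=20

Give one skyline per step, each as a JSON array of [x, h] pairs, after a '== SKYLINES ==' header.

== SKYLINES ==
[[10,15],[11,0]]
[[10,20],[13,0]]
[[10,20],[13,15],[17,0]]
[[10,20],[13,15],[17,6],[18,0]]
[[10,20],[13,15],[17,6],[18,0],[32,20],[48,0]]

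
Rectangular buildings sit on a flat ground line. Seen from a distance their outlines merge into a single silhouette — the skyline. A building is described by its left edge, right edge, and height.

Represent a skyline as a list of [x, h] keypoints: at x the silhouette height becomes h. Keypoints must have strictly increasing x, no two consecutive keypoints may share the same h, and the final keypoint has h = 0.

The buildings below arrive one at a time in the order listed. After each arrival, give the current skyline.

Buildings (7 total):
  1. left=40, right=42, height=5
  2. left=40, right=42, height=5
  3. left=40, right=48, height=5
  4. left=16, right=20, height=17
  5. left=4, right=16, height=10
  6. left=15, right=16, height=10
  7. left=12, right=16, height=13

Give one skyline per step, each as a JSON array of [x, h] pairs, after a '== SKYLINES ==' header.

== SKYLINES ==
[[40,5],[42,0]]
[[40,5],[42,0]]
[[40,5],[48,0]]
[[16,17],[20,0],[40,5],[48,0]]
[[4,10],[16,17],[20,0],[40,5],[48,0]]
[[4,10],[16,17],[20,0],[40,5],[48,0]]
[[4,10],[12,13],[16,17],[20,0],[40,5],[48,0]]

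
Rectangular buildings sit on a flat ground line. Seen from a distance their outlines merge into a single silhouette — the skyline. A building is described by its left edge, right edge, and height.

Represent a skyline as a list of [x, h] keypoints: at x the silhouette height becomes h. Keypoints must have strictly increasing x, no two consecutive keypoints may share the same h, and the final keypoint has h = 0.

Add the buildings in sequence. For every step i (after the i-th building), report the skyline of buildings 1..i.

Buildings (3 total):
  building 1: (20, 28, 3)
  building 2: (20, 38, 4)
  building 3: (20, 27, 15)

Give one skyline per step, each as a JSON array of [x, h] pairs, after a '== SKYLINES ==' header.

== SKYLINES ==
[[20,3],[28,0]]
[[20,4],[38,0]]
[[20,15],[27,4],[38,0]]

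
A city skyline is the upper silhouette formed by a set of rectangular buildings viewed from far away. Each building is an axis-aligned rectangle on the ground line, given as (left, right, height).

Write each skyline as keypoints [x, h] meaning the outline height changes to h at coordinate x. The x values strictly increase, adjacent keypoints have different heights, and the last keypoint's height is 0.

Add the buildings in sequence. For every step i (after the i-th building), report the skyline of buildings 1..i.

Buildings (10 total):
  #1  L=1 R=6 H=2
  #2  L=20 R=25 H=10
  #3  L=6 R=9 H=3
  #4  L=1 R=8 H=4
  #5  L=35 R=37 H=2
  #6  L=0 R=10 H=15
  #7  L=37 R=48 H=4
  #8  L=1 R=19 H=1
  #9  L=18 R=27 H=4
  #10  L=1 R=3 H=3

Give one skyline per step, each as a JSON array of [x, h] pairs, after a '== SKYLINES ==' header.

== SKYLINES ==
[[1,2],[6,0]]
[[1,2],[6,0],[20,10],[25,0]]
[[1,2],[6,3],[9,0],[20,10],[25,0]]
[[1,4],[8,3],[9,0],[20,10],[25,0]]
[[1,4],[8,3],[9,0],[20,10],[25,0],[35,2],[37,0]]
[[0,15],[10,0],[20,10],[25,0],[35,2],[37,0]]
[[0,15],[10,0],[20,10],[25,0],[35,2],[37,4],[48,0]]
[[0,15],[10,1],[19,0],[20,10],[25,0],[35,2],[37,4],[48,0]]
[[0,15],[10,1],[18,4],[20,10],[25,4],[27,0],[35,2],[37,4],[48,0]]
[[0,15],[10,1],[18,4],[20,10],[25,4],[27,0],[35,2],[37,4],[48,0]]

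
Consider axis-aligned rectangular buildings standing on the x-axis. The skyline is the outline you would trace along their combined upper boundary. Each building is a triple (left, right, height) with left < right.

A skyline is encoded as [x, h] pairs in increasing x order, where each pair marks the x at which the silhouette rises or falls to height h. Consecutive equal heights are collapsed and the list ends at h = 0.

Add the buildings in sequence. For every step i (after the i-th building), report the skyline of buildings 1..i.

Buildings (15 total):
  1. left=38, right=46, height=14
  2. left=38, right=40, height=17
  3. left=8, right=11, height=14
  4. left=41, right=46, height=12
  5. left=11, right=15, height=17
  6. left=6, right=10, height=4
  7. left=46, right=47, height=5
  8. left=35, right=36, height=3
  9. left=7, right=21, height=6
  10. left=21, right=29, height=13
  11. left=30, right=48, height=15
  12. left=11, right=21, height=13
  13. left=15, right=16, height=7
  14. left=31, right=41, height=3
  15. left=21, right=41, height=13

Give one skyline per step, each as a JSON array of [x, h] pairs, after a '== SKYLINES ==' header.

== SKYLINES ==
[[38,14],[46,0]]
[[38,17],[40,14],[46,0]]
[[8,14],[11,0],[38,17],[40,14],[46,0]]
[[8,14],[11,0],[38,17],[40,14],[46,0]]
[[8,14],[11,17],[15,0],[38,17],[40,14],[46,0]]
[[6,4],[8,14],[11,17],[15,0],[38,17],[40,14],[46,0]]
[[6,4],[8,14],[11,17],[15,0],[38,17],[40,14],[46,5],[47,0]]
[[6,4],[8,14],[11,17],[15,0],[35,3],[36,0],[38,17],[40,14],[46,5],[47,0]]
[[6,4],[7,6],[8,14],[11,17],[15,6],[21,0],[35,3],[36,0],[38,17],[40,14],[46,5],[47,0]]
[[6,4],[7,6],[8,14],[11,17],[15,6],[21,13],[29,0],[35,3],[36,0],[38,17],[40,14],[46,5],[47,0]]
[[6,4],[7,6],[8,14],[11,17],[15,6],[21,13],[29,0],[30,15],[38,17],[40,15],[48,0]]
[[6,4],[7,6],[8,14],[11,17],[15,13],[29,0],[30,15],[38,17],[40,15],[48,0]]
[[6,4],[7,6],[8,14],[11,17],[15,13],[29,0],[30,15],[38,17],[40,15],[48,0]]
[[6,4],[7,6],[8,14],[11,17],[15,13],[29,0],[30,15],[38,17],[40,15],[48,0]]
[[6,4],[7,6],[8,14],[11,17],[15,13],[30,15],[38,17],[40,15],[48,0]]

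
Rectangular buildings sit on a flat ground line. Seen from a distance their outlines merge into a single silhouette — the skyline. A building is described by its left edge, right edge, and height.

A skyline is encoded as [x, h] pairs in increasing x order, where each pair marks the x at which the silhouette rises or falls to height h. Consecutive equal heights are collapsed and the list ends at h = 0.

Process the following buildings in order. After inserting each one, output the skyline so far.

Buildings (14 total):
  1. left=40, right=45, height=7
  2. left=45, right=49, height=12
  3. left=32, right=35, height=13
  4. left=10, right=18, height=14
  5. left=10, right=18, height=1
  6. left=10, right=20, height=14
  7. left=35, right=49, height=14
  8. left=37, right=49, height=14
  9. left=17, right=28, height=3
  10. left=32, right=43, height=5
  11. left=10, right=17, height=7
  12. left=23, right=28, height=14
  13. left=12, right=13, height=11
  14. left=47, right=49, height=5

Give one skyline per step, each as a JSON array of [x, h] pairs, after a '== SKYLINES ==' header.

== SKYLINES ==
[[40,7],[45,0]]
[[40,7],[45,12],[49,0]]
[[32,13],[35,0],[40,7],[45,12],[49,0]]
[[10,14],[18,0],[32,13],[35,0],[40,7],[45,12],[49,0]]
[[10,14],[18,0],[32,13],[35,0],[40,7],[45,12],[49,0]]
[[10,14],[20,0],[32,13],[35,0],[40,7],[45,12],[49,0]]
[[10,14],[20,0],[32,13],[35,14],[49,0]]
[[10,14],[20,0],[32,13],[35,14],[49,0]]
[[10,14],[20,3],[28,0],[32,13],[35,14],[49,0]]
[[10,14],[20,3],[28,0],[32,13],[35,14],[49,0]]
[[10,14],[20,3],[28,0],[32,13],[35,14],[49,0]]
[[10,14],[20,3],[23,14],[28,0],[32,13],[35,14],[49,0]]
[[10,14],[20,3],[23,14],[28,0],[32,13],[35,14],[49,0]]
[[10,14],[20,3],[23,14],[28,0],[32,13],[35,14],[49,0]]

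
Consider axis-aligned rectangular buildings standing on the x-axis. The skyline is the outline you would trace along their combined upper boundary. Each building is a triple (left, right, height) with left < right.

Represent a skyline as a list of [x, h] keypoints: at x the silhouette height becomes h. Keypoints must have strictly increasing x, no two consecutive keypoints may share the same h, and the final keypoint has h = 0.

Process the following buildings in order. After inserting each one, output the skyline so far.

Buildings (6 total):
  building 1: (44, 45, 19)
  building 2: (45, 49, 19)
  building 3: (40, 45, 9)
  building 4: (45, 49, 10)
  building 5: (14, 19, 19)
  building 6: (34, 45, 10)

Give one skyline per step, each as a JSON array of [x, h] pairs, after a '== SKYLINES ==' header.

== SKYLINES ==
[[44,19],[45,0]]
[[44,19],[49,0]]
[[40,9],[44,19],[49,0]]
[[40,9],[44,19],[49,0]]
[[14,19],[19,0],[40,9],[44,19],[49,0]]
[[14,19],[19,0],[34,10],[44,19],[49,0]]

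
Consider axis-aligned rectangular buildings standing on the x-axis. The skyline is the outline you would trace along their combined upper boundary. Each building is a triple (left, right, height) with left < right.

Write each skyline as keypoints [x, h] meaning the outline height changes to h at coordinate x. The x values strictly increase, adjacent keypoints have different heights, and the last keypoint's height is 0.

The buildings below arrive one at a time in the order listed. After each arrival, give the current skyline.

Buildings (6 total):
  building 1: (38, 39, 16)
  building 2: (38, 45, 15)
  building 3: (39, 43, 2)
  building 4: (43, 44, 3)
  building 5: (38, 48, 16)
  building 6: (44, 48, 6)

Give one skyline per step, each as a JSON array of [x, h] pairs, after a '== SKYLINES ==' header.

== SKYLINES ==
[[38,16],[39,0]]
[[38,16],[39,15],[45,0]]
[[38,16],[39,15],[45,0]]
[[38,16],[39,15],[45,0]]
[[38,16],[48,0]]
[[38,16],[48,0]]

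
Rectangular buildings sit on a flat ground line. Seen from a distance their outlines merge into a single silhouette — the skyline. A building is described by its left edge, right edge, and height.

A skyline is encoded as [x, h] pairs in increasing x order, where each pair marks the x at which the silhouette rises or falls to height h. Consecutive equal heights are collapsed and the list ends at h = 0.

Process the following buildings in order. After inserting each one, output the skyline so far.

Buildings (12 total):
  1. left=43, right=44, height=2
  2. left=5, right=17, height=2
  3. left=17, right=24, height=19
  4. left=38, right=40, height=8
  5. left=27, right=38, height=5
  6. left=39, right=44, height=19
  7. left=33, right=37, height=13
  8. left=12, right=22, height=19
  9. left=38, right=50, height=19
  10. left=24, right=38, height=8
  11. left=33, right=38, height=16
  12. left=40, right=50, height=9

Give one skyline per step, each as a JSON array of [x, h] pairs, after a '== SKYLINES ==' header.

== SKYLINES ==
[[43,2],[44,0]]
[[5,2],[17,0],[43,2],[44,0]]
[[5,2],[17,19],[24,0],[43,2],[44,0]]
[[5,2],[17,19],[24,0],[38,8],[40,0],[43,2],[44,0]]
[[5,2],[17,19],[24,0],[27,5],[38,8],[40,0],[43,2],[44,0]]
[[5,2],[17,19],[24,0],[27,5],[38,8],[39,19],[44,0]]
[[5,2],[17,19],[24,0],[27,5],[33,13],[37,5],[38,8],[39,19],[44,0]]
[[5,2],[12,19],[24,0],[27,5],[33,13],[37,5],[38,8],[39,19],[44,0]]
[[5,2],[12,19],[24,0],[27,5],[33,13],[37,5],[38,19],[50,0]]
[[5,2],[12,19],[24,8],[33,13],[37,8],[38,19],[50,0]]
[[5,2],[12,19],[24,8],[33,16],[38,19],[50,0]]
[[5,2],[12,19],[24,8],[33,16],[38,19],[50,0]]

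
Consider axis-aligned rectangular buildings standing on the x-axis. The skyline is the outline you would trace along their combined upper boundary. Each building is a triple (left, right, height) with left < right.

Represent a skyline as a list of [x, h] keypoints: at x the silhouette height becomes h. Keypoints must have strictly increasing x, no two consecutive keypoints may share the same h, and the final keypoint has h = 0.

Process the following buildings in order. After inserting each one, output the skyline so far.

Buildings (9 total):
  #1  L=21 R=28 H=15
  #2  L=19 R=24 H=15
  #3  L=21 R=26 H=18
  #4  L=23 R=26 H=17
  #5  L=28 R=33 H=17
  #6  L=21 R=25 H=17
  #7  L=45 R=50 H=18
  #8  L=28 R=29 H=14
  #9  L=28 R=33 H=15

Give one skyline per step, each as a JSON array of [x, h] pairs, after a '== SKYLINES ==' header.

== SKYLINES ==
[[21,15],[28,0]]
[[19,15],[28,0]]
[[19,15],[21,18],[26,15],[28,0]]
[[19,15],[21,18],[26,15],[28,0]]
[[19,15],[21,18],[26,15],[28,17],[33,0]]
[[19,15],[21,18],[26,15],[28,17],[33,0]]
[[19,15],[21,18],[26,15],[28,17],[33,0],[45,18],[50,0]]
[[19,15],[21,18],[26,15],[28,17],[33,0],[45,18],[50,0]]
[[19,15],[21,18],[26,15],[28,17],[33,0],[45,18],[50,0]]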